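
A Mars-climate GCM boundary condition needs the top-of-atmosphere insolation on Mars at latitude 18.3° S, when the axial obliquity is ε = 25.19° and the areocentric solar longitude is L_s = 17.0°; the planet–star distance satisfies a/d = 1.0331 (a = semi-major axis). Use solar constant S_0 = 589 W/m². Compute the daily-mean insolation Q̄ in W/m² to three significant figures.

Q̄ ≈ 176 W/m²

sin δ = sin 25.19° × sin 17.0° = 0.12444, so δ = +7.148°.
cos h₀ = −tan(-18.3°) tan(+7.148°) = 0.0415, h₀ = 1.5293 rad.
Bracket: h₀ sin ϕ sin δ + cos ϕ cos δ sin h₀ = 1.5293×-0.31399×0.12444 + 0.94943×0.99223×0.99914 = -0.059754 + 0.941243 = 0.881489.
Inverse-square distance factor (a/d)² = 1.0331² = 1.067296.
Q̄ = (S_0/π) × 1.067296 × [bracket] = (589/π) × 1.067296 × 0.881489 = 176.4 W/m².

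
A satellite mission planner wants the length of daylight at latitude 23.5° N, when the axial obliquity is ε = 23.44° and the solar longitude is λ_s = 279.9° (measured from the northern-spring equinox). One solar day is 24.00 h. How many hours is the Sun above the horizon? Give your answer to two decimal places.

Solar declination: sin δ = sin ε · sin λ_s = sin 23.44° × sin 279.9° = -0.39187, so δ = -23.071°.
cos H₀ = −tan φ · tan δ = −tan(+23.5°) × tan(-23.071°) = 0.1852, so H₀ = 1.3845 rad = 79.33°.
Daylight = 2H₀/(2π) × 24.00 h = (1.3845/π) × 24.00 = 10.58 h.

10.58 h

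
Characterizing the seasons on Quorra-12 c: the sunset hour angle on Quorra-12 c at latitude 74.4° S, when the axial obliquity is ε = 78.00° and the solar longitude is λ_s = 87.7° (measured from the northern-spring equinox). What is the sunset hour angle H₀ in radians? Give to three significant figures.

H₀ = 0.00 rad

Solar declination: sin δ = sin ε · sin λ_s = sin 78.00° × sin 87.7° = 0.97736, so δ = +77.785°.
cos H₀ = −tan φ · tan δ = 16.5442 ≥ 1, so the host star never rises (polar night) and H₀ = 0.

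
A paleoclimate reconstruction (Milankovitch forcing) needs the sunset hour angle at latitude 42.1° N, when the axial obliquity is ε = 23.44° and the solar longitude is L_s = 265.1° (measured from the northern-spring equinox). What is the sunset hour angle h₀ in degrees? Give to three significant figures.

h₀ = 67.0°

Solar declination: sin δ = sin ε · sin L_s = sin 23.44° × sin 265.1° = -0.39633, so δ = -23.349°.
cos h₀ = −tan ϕ · tan δ = −tan(+42.1°) × tan(-23.349°) = 0.3901, so h₀ = 1.1701 rad = 67.04°.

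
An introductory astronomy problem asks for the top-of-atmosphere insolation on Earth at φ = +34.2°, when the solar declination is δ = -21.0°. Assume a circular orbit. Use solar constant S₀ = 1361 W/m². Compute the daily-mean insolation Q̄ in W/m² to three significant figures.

cos H₀ = −tan(+34.2°) tan(-21.000°) = 0.2609, H₀ = 1.3069 rad.
Bracket: H₀ sin φ sin δ + cos φ cos δ sin H₀ = 1.3069×0.56208×-0.35837 + 0.82708×0.93358×0.96537 = -0.263252 + 0.745406 = 0.482154.
Q̄ = (S₀/π) × [bracket] = (1361/π) × 0.482154 = 208.9 W/m².

Q̄ ≈ 209 W/m²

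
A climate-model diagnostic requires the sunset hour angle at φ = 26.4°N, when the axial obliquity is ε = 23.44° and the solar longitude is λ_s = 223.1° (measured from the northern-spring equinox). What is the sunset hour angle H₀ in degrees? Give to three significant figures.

H₀ = 81.9°

Solar declination: sin δ = sin ε · sin λ_s = sin 23.44° × sin 223.1° = -0.27180, so δ = -15.771°.
cos H₀ = −tan φ · tan δ = −tan(+26.4°) × tan(-15.771°) = 0.1402, so H₀ = 1.4301 rad = 81.94°.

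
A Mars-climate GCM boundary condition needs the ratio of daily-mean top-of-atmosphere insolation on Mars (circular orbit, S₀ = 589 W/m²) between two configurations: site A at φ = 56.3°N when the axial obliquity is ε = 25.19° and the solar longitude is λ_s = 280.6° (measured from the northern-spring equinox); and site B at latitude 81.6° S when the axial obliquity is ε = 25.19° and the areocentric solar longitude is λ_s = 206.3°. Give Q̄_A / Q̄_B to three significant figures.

Q̄_A / Q̄_B ≈ 0.142

— Configuration A (φ=+56.3°):
Solar declination: sin δ = sin ε · sin λ_s = sin 25.19° × sin 280.6° = -0.41836, so δ = -24.731°.
cos H₀ = −tan(+56.3°) tan(-24.731°) = 0.6906, H₀ = 0.8084 rad.
Bracket: H₀ sin φ sin δ + cos φ cos δ sin H₀ = 0.8084×0.83195×-0.41836 + 0.55484×0.90828×0.72319 = -0.281367 + 0.364452 = 0.083085.
Q̄ = (S₀/π) × [bracket] = (589/π) × 0.083085 = 15.577 W/m².
— Configuration B (φ=-81.6°):
sin δ = sin 25.19° × sin 206.3° = -0.18858, so δ = -10.870°.
cos H₀ = −tan(-81.6°) tan(-10.870°) = -1.3004 ≤ −1 ⇒ polar day, H₀ = π.
Bracket: H₀ sin φ sin δ + cos φ cos δ sin H₀ = 3.1416×-0.98927×-0.18858 + 0.14608×0.98206×0.00000 = 0.586086 + 0.000000 = 0.586086.
Q̄ = (S₀/π) × [bracket] = (589/π) × 0.586086 = 109.88 W/m².
Ratio Q̄_A / Q̄_B = 15.577 / 109.88 = 0.1418.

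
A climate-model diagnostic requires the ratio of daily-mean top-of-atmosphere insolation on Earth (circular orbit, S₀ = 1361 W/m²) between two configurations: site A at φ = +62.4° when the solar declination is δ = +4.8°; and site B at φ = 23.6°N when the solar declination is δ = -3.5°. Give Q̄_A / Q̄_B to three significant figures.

Q̄_A / Q̄_B ≈ 0.666

— Configuration A (φ=+62.4°):
cos H₀ = −tan(+62.4°) tan(+4.800°) = -0.1606, H₀ = 1.7321 rad.
Bracket: H₀ sin φ sin δ + cos φ cos δ sin H₀ = 1.7321×0.88620×0.08368 + 0.46330×0.99649×0.98702 = 0.128448 + 0.455681 = 0.584129.
Q̄ = (S₀/π) × [bracket] = (1361/π) × 0.584129 = 253.06 W/m².
— Configuration B (φ=+23.6°):
cos H₀ = −tan(+23.6°) tan(-3.500°) = 0.0267, H₀ = 1.5441 rad.
Bracket: H₀ sin φ sin δ + cos φ cos δ sin H₀ = 1.5441×0.40035×-0.06105 + 0.91636×0.99813×0.99964 = -0.037740 + 0.914317 = 0.876577.
Q̄ = (S₀/π) × [bracket] = (1361/π) × 0.876577 = 379.75 W/m².
Ratio Q̄_A / Q̄_B = 253.06 / 379.75 = 0.6664.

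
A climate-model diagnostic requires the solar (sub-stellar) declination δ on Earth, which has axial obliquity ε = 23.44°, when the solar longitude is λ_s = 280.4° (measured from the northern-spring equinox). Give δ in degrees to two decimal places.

δ = -23.03°

sin δ = sin ε · sin λ_s = sin 23.44° × sin 280.4° = -0.391253.
δ = arcsin(-0.391253) = -23.03°.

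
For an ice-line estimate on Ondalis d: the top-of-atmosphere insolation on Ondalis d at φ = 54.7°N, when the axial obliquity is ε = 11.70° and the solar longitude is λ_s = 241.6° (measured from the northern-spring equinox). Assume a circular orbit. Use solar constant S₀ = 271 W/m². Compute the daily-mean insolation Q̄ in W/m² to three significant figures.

Q̄ ≈ 30.9 W/m²

Solar declination: sin δ = sin ε · sin λ_s = sin 11.70° × sin 241.6° = -0.17838, so δ = -10.276°.
cos H₀ = −tan(+54.7°) tan(-10.276°) = 0.2560, H₀ = 1.3119 rad.
Bracket: H₀ sin φ sin δ + cos φ cos δ sin H₀ = 1.3119×0.81614×-0.17838 + 0.57786×0.98396×0.96667 = -0.190990 + 0.549640 = 0.358650.
Q̄ = (S₀/π) × [bracket] = (271/π) × 0.358650 = 30.94 W/m².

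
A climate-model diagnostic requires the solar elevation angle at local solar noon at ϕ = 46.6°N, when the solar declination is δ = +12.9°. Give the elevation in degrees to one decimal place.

56.3°

At local noon the hour angle is zero, so the zenith angle equals |ϕ − δ| = |+46.6° − (+12.900°)| = 33.700°.
Elevation = 90° − 33.700° = 56.3°.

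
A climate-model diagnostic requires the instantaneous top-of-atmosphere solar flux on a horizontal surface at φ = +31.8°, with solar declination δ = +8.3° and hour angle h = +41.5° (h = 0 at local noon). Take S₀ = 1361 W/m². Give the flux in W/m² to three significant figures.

cos θ_z = sin φ sin δ + cos φ cos δ cos h = 0.076069 + 0.629865 = 0.705934.
Flux = S₀ · cos θ_z = 1361 × 0.705934 = 960.8 W/m².

961 W/m²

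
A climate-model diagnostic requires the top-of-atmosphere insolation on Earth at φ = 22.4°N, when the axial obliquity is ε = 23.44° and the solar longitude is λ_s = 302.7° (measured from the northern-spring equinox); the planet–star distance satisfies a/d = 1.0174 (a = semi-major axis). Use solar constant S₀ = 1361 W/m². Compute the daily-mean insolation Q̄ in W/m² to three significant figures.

Q̄ ≈ 305 W/m²

Solar declination: sin δ = sin ε · sin λ_s = sin 23.44° × sin 302.7° = -0.33474, so δ = -19.557°.
cos H₀ = −tan(+22.4°) tan(-19.557°) = 0.1464, H₀ = 1.4238 rad.
Bracket: H₀ sin φ sin δ + cos φ cos δ sin H₀ = 1.4238×0.38107×-0.33474 + 0.92455×0.94231×0.98922 = -0.181619 + 0.861821 = 0.680202.
Inverse-square distance factor (a/d)² = 1.0174² = 1.035103.
Q̄ = (S₀/π) × 1.035103 × [bracket] = (1361/π) × 1.035103 × 0.680202 = 305.0 W/m².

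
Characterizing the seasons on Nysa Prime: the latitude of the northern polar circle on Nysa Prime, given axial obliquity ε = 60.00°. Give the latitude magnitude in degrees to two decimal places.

The polar circle is the lowest latitude that experiences at least one full rotation of continuous daylight at the northern-summer solstice; it lies at |φ| = 90° − ε = 90° − 60.00° = 30.00°.

30.00°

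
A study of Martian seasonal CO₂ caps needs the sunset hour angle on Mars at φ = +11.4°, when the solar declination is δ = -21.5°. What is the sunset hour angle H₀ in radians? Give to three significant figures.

H₀ = 1.49 rad

cos H₀ = −tan φ · tan δ = −tan(+11.4°) × tan(-21.500°) = 0.0794, so H₀ = 1.4913 rad = 85.44°.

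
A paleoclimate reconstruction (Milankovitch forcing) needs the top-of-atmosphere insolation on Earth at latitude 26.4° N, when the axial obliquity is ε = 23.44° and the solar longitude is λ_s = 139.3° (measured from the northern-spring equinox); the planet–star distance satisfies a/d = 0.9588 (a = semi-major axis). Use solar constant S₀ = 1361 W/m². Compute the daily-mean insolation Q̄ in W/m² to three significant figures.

Solar declination: sin δ = sin ε · sin λ_s = sin 23.44° × sin 139.3° = 0.25940, so δ = +15.034°.
cos H₀ = −tan(+26.4°) tan(+15.034°) = -0.1333, H₀ = 1.7045 rad.
Bracket: H₀ sin φ sin δ + cos φ cos δ sin H₀ = 1.7045×0.44464×0.25940 + 0.89571×0.96577×0.99107 = 0.196596 + 0.857325 = 1.053921.
Inverse-square distance factor (a/d)² = 0.9588² = 0.919297.
Q̄ = (S₀/π) × 0.919297 × [bracket] = (1361/π) × 0.919297 × 1.053921 = 419.7 W/m².

Q̄ ≈ 420 W/m²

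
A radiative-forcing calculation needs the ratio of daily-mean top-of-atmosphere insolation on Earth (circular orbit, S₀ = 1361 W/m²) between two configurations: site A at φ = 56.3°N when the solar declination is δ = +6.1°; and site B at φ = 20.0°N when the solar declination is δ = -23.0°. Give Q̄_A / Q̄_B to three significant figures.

— Configuration A (φ=+56.3°):
cos H₀ = −tan(+56.3°) tan(+6.100°) = -0.1602, H₀ = 1.7317 rad.
Bracket: H₀ sin φ sin δ + cos φ cos δ sin H₀ = 1.7317×0.83195×0.10626 + 0.55484×0.99434×0.98708 = 0.153087 + 0.544572 = 0.697659.
Q̄ = (S₀/π) × [bracket] = (1361/π) × 0.697659 = 302.24 W/m².
— Configuration B (φ=+20.0°):
cos H₀ = −tan(+20.0°) tan(-23.000°) = 0.1545, H₀ = 1.4157 rad.
Bracket: H₀ sin φ sin δ + cos φ cos δ sin H₀ = 1.4157×0.34202×-0.39073 + 0.93969×0.92050×0.98799 = -0.189191 + 0.854596 = 0.665405.
Q̄ = (S₀/π) × [bracket] = (1361/π) × 0.665405 = 288.27 W/m².
Ratio Q̄_A / Q̄_B = 302.24 / 288.27 = 1.048.

Q̄_A / Q̄_B ≈ 1.05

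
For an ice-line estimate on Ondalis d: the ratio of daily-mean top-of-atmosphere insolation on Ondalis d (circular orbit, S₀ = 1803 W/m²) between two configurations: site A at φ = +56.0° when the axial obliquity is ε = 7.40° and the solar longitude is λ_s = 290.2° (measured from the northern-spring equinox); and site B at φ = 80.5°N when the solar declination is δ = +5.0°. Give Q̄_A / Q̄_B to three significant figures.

— Configuration A (φ=+56.0°):
Solar declination: sin δ = sin ε · sin λ_s = sin 7.40° × sin 290.2° = -0.12087, so δ = -6.943°.
cos H₀ = −tan(+56.0°) tan(-6.943°) = 0.1805, H₀ = 1.3893 rad.
Bracket: H₀ sin φ sin δ + cos φ cos δ sin H₀ = 1.3893×0.82904×-0.12087 + 0.55919×0.99267×0.98357 = -0.139216 + 0.545971 = 0.406755.
Q̄ = (S₀/π) × [bracket] = (1803/π) × 0.406755 = 233.44 W/m².
— Configuration B (φ=+80.5°):
cos H₀ = −tan(+80.5°) tan(+5.000°) = -0.5228, H₀ = 2.1209 rad.
Bracket: H₀ sin φ sin δ + cos φ cos δ sin H₀ = 2.1209×0.98629×0.08716 + 0.16505×0.99619×0.85245 = 0.182323 + 0.140161 = 0.322484.
Q̄ = (S₀/π) × [bracket] = (1803/π) × 0.322484 = 185.08 W/m².
Ratio Q̄_A / Q̄_B = 233.44 / 185.08 = 1.261.

Q̄_A / Q̄_B ≈ 1.26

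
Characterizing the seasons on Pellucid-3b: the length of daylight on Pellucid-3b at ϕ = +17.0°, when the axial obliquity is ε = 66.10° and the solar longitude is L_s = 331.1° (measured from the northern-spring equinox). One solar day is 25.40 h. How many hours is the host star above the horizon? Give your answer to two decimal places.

Solar declination: sin δ = sin ε · sin L_s = sin 66.10° × sin 331.1° = -0.44184, so δ = -26.222°.
cos h₀ = −tan ϕ · tan δ = −tan(+17.0°) × tan(-26.222°) = 0.1506, so h₀ = 1.4196 rad = 81.34°.
Daylight = 2h₀/(2π) × 25.40 h = (1.4196/π) × 25.40 = 11.48 h.

11.48 h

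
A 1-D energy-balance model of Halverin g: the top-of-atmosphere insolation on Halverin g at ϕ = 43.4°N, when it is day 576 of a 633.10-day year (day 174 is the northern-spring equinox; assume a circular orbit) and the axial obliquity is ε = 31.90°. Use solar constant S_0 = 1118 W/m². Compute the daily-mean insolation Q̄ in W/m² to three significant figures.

Solar longitude: L_s = 360° × (576 − 174)/633.10 = 228.589°.
sin δ = sin 31.90° × sin 228.589° = -0.39632, so δ = -23.349°.
cos h₀ = −tan(+43.4°) tan(-23.349°) = 0.4082, h₀ = 1.1503 rad.
Bracket: h₀ sin ϕ sin δ + cos ϕ cos δ sin h₀ = 1.1503×0.68709×-0.39632 + 0.72657×0.91811×0.91289 = -0.313235 + 0.608963 = 0.295728.
Q̄ = (S_0/π) × [bracket] = (1118/π) × 0.295728 = 105.2 W/m².

Q̄ ≈ 105 W/m²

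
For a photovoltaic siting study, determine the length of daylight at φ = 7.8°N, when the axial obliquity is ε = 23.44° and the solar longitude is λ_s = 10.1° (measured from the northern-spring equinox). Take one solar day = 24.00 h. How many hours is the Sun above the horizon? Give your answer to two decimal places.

Solar declination: sin δ = sin ε · sin λ_s = sin 23.44° × sin 10.1° = 0.06976, so δ = +4.000°.
cos H₀ = −tan φ · tan δ = −tan(+7.8°) × tan(+4.000°) = -0.0096, so H₀ = 1.5804 rad = 90.55°.
Daylight = 2H₀/(2π) × 24.00 h = (1.5804/π) × 24.00 = 12.07 h.

12.07 h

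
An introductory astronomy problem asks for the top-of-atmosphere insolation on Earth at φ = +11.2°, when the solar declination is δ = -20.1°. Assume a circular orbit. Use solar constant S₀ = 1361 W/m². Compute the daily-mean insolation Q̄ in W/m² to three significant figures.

Q̄ ≈ 355 W/m²

cos H₀ = −tan(+11.2°) tan(-20.100°) = 0.0725, H₀ = 1.4983 rad.
Bracket: H₀ sin φ sin δ + cos φ cos δ sin H₀ = 1.4983×0.19423×-0.34366 + 0.98096×0.93909×0.99737 = -0.100010 + 0.918787 = 0.818777.
Q̄ = (S₀/π) × [bracket] = (1361/π) × 0.818777 = 354.7 W/m².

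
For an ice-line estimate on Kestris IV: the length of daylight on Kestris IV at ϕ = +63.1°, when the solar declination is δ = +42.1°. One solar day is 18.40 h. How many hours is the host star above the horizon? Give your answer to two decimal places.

18.40 h

Sunrise equation: cos h₀ = −tan ϕ · tan δ = -1.7810 ≤ −1, so the host star never sets (polar day) and h₀ = π.
Daylight = 2h₀/(2π) × 18.40 h = (3.1416/π) × 18.40 = 18.40 h.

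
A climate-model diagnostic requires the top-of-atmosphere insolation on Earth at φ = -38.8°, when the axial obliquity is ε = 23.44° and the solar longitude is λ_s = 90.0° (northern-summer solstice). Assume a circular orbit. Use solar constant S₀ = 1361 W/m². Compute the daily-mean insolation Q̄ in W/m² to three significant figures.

Solar declination: sin δ = sin ε · sin λ_s = sin 23.44° × sin 90.0° = 0.39779, so δ = +23.440°.
cos H₀ = −tan(-38.8°) tan(+23.440°) = 0.3486, H₀ = 1.2147 rad.
Bracket: H₀ sin φ sin δ + cos φ cos δ sin H₀ = 1.2147×-0.62660×0.39779 + 0.77934×0.91748×0.93727 = -0.302770 + 0.670175 = 0.367405.
Q̄ = (S₀/π) × [bracket] = (1361/π) × 0.367405 = 159.2 W/m².

Q̄ ≈ 159 W/m²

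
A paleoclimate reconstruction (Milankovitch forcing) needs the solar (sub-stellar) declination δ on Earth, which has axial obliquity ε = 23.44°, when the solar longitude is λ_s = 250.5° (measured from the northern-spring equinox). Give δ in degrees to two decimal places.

sin δ = sin ε · sin λ_s = sin 23.44° × sin 250.5° = -0.374972.
δ = arcsin(-0.374972) = -22.02°.

δ = -22.02°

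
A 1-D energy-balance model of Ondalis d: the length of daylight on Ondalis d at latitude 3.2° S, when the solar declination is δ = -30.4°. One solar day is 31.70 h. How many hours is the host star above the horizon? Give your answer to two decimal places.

16.18 h

cos H₀ = −tan φ · tan δ = −tan(-3.2°) × tan(-30.400°) = -0.0328, so H₀ = 1.6036 rad = 91.88°.
Daylight = 2H₀/(2π) × 31.70 h = (1.6036/π) × 31.70 = 16.18 h.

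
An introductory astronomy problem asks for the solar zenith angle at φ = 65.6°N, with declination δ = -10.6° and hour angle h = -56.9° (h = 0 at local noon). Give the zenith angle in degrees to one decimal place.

cos θ_z = sin φ sin δ + cos φ cos δ cos h = -0.167521 + 0.221747 = 0.054226.
θ_z = arccos(0.054226) = 86.9°.

θ_z = 86.9°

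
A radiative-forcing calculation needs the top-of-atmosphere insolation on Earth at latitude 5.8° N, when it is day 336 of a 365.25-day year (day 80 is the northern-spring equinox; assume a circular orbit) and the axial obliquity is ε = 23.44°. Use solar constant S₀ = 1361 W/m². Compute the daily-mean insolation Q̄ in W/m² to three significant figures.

Q̄ ≈ 373 W/m²

Solar longitude: λ_s = 360° × (336 − 80)/365.25 = 252.320°.
sin δ = sin 23.44° × sin 252.320° = -0.37900, so δ = -22.272°.
cos H₀ = −tan(+5.8°) tan(-22.272°) = 0.0416, H₀ = 1.5292 rad.
Bracket: H₀ sin φ sin δ + cos φ cos δ sin H₀ = 1.5292×0.10106×-0.37900 + 0.99488×0.92540×0.99913 = -0.058571 + 0.919861 = 0.861290.
Q̄ = (S₀/π) × [bracket] = (1361/π) × 0.861290 = 373.1 W/m².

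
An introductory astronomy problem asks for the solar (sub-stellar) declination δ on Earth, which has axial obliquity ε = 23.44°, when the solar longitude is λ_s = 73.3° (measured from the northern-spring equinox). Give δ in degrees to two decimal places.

sin δ = sin ε · sin λ_s = sin 23.44° × sin 73.3° = 0.381011.
δ = arcsin(0.381011) = +22.40°.

δ = +22.40°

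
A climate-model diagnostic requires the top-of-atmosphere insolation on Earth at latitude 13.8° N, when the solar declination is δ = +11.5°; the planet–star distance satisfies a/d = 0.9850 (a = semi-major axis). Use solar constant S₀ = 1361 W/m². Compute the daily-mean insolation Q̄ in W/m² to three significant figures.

cos H₀ = −tan(+13.8°) tan(+11.500°) = -0.0500, H₀ = 1.6208 rad.
Bracket: H₀ sin φ sin δ + cos φ cos δ sin H₀ = 1.6208×0.23853×0.19937 + 0.97113×0.97992×0.99875 = 0.077078 + 0.950440 = 1.027518.
Inverse-square distance factor (a/d)² = 0.9850² = 0.970225.
Q̄ = (S₀/π) × 0.970225 × [bracket] = (1361/π) × 0.970225 × 1.027518 = 431.9 W/m².

Q̄ ≈ 432 W/m²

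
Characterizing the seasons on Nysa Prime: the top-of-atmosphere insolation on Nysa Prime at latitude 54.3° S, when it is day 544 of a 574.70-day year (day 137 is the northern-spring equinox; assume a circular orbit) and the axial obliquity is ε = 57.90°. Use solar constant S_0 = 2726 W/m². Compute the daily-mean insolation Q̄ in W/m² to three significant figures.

Q̄ ≈ 1.81e+03 W/m²

Solar longitude: L_s = 360° × (544 − 137)/574.70 = 254.950°.
sin δ = sin 57.90° × sin 254.950° = -0.81807, so δ = -54.892°.
cos h₀ = −tan(-54.3°) tan(-54.892°) = -1.9795 ≤ −1 ⇒ polar day, h₀ = π.
Bracket: h₀ sin ϕ sin δ + cos ϕ cos δ sin h₀ = 3.1416×-0.81208×-0.81807 + 0.58354×0.57512×0.00000 = 2.087085 + 0.000000 = 2.087085.
Q̄ = (S_0/π) × [bracket] = (2726/π) × 2.087085 = 1811 W/m².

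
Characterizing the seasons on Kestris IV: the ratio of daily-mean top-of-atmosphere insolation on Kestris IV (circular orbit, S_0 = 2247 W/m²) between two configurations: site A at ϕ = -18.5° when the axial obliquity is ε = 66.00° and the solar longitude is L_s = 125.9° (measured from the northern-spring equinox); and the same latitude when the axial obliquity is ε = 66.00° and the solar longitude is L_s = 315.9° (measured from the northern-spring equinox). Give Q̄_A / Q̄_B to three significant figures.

— Configuration A (ϕ=-18.5°):
Solar declination: sin δ = sin ε · sin L_s = sin 66.00° × sin 125.9° = 0.74001, so δ = +47.732°.
cos h₀ = −tan(-18.5°) tan(+47.732°) = 0.3681, h₀ = 1.1938 rad.
Bracket: h₀ sin ϕ sin δ + cos ϕ cos δ sin h₀ = 1.1938×-0.31730×0.74001 + 0.94832×0.67260×0.92977 = -0.280310 + 0.593045 = 0.312735.
Q̄ = (S_0/π) × [bracket] = (2247/π) × 0.312735 = 223.68 W/m².
— Configuration B (ϕ=-18.5°):
Solar declination: sin δ = sin ε · sin L_s = sin 66.00° × sin 315.9° = -0.63575, so δ = -39.475°.
cos h₀ = −tan(-18.5°) tan(-39.475°) = -0.2756, h₀ = 1.8500 rad.
Bracket: h₀ sin ϕ sin δ + cos ϕ cos δ sin h₀ = 1.8500×-0.31730×-0.63575 + 0.94832×0.77190×0.96128 = 0.373188 + 0.703665 = 1.076853.
Q̄ = (S_0/π) × [bracket] = (2247/π) × 1.076853 = 770.21 W/m².
Ratio Q̄_A / Q̄_B = 223.68 / 770.21 = 0.2904.

Q̄_A / Q̄_B ≈ 0.290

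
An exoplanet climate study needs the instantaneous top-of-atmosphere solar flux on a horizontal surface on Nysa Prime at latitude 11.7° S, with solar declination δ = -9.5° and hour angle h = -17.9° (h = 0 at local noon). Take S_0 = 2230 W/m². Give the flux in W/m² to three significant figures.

cos θ_z = sin ϕ sin δ + cos ϕ cos δ cos h = 0.033470 + 0.919044 = 0.952514.
Flux = S_0 · cos θ_z = 2230 × 0.952514 = 2124 W/m².

2.12e+03 W/m²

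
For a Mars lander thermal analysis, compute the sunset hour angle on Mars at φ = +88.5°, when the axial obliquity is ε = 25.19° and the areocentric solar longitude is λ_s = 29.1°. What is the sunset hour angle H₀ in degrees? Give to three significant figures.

H₀ = 180°

sin δ = sin 25.19° × sin 29.1° = 0.20699, so δ = +11.946°.
Sunrise equation: cos H₀ = −tan φ · tan δ = -8.0798 ≤ −1, so the Sun never sets (polar day) and H₀ = π.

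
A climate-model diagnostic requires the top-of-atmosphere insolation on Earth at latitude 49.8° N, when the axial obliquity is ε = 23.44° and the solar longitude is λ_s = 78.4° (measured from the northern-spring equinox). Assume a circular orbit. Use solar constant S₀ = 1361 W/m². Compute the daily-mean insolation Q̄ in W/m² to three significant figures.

Q̄ ≈ 493 W/m²

Solar declination: sin δ = sin ε · sin λ_s = sin 23.44° × sin 78.4° = 0.38966, so δ = +22.934°.
cos H₀ = −tan(+49.8°) tan(+22.934°) = -0.5007, H₀ = 2.0952 rad.
Bracket: H₀ sin φ sin δ + cos φ cos δ sin H₀ = 2.0952×0.76380×0.38966 + 0.64546×0.92096×0.86563 = 0.623578 + 0.514568 = 1.138146.
Q̄ = (S₀/π) × [bracket] = (1361/π) × 1.138146 = 493.1 W/m².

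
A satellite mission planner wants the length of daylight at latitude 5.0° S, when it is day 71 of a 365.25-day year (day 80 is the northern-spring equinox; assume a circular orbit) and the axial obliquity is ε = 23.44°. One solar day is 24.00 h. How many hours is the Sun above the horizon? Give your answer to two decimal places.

Solar longitude: λ_s = 360° × (71 − 80)/365.25 = -8.871°, i.e. -8.871° + 360° = 351.129°.
sin δ = sin 23.44° × sin 351.129° = -0.06134, so δ = -3.517°.
cos H₀ = −tan φ · tan δ = −tan(-5.0°) × tan(-3.517°) = -0.0054, so H₀ = 1.5762 rad = 90.31°.
Daylight = 2H₀/(2π) × 24.00 h = (1.5762/π) × 24.00 = 12.04 h.

12.04 h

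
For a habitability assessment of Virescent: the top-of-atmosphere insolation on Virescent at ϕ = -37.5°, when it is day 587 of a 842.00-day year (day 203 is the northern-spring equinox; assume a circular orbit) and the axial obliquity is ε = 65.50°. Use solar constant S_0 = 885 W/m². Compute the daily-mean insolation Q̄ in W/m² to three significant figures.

Q̄ ≈ 154 W/m²

Solar longitude: L_s = 360° × (587 − 203)/842.00 = 164.181°.
sin δ = sin 65.50° × sin 164.181° = 0.24806, so δ = +14.363°.
cos h₀ = −tan(-37.5°) tan(+14.363°) = 0.1965, h₀ = 1.3730 rad.
Bracket: h₀ sin ϕ sin δ + cos ϕ cos δ sin h₀ = 1.3730×-0.60876×0.24806 + 0.79335×0.96874×0.98051 = -0.207335 + 0.753571 = 0.546236.
Q̄ = (S_0/π) × [bracket] = (885/π) × 0.546236 = 153.9 W/m².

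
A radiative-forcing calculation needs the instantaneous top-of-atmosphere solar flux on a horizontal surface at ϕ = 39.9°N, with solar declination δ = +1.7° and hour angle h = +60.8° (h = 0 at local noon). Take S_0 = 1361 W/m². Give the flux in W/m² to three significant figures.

cos θ_z = sin ϕ sin δ + cos ϕ cos δ cos h = 0.019029 + 0.374104 = 0.393133.
Flux = S_0 · cos θ_z = 1361 × 0.393133 = 535.1 W/m².

535 W/m²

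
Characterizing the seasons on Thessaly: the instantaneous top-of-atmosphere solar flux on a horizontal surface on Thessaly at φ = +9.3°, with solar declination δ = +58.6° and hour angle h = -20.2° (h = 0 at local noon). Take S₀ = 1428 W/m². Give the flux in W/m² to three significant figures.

886 W/m²

cos θ_z = sin φ sin δ + cos φ cos δ cos h = 0.137937 + 0.482537 = 0.620474.
Flux = S₀ · cos θ_z = 1428 × 0.620474 = 886.0 W/m².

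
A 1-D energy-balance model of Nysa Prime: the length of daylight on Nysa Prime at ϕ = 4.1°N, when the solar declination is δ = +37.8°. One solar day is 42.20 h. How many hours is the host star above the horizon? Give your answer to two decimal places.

cos h₀ = −tan ϕ · tan δ = −tan(+4.1°) × tan(+37.800°) = -0.0556, so h₀ = 1.6264 rad = 93.19°.
Daylight = 2h₀/(2π) × 42.20 h = (1.6264/π) × 42.20 = 21.85 h.

21.85 h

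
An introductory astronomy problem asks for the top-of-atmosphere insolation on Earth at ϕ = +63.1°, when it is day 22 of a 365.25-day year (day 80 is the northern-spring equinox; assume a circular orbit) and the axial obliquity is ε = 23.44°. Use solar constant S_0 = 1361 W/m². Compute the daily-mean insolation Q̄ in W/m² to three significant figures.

Solar longitude: L_s = 360° × (22 − 80)/365.25 = -57.166°, i.e. -57.166° + 360° = 302.834°.
sin δ = sin 23.44° × sin 302.834° = -0.33424, so δ = -19.526°.
cos h₀ = −tan(+63.1°) tan(-19.526°) = 0.6990, h₀ = 0.7968 rad.
Bracket: h₀ sin ϕ sin δ + cos ϕ cos δ sin h₀ = 0.7968×0.89180×-0.33424 + 0.45243×0.94249×0.71509 = -0.237506 + 0.304922 = 0.067416.
Q̄ = (S_0/π) × [bracket] = (1361/π) × 0.067416 = 29.21 W/m².

Q̄ ≈ 29.2 W/m²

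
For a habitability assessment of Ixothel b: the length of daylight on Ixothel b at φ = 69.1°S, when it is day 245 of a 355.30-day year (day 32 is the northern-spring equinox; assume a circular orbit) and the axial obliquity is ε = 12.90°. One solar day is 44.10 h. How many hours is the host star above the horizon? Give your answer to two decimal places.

27.00 h

Solar longitude: λ_s = 360° × (245 − 32)/355.30 = 215.818°.
sin δ = sin 12.90° × sin 215.818° = -0.13065, so δ = -7.507°.
cos H₀ = −tan φ · tan δ = −tan(-69.1°) × tan(-7.507°) = -0.3451, so H₀ = 1.9231 rad = 110.19°.
Daylight = 2H₀/(2π) × 44.10 h = (1.9231/π) × 44.10 = 27.00 h.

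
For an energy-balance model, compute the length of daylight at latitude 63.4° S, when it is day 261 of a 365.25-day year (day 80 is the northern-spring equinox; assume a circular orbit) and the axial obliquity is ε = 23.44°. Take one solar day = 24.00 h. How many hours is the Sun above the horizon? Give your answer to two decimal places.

11.83 h

Solar longitude: L_s = 360° × (261 − 80)/365.25 = 178.398°.
sin δ = sin 23.44° × sin 178.398° = 0.01112, so δ = +0.637°.
cos h₀ = −tan ϕ · tan δ = −tan(-63.4°) × tan(+0.637°) = 0.0222, so h₀ = 1.5486 rad = 88.73°.
Daylight = 2h₀/(2π) × 24.00 h = (1.5486/π) × 24.00 = 11.83 h.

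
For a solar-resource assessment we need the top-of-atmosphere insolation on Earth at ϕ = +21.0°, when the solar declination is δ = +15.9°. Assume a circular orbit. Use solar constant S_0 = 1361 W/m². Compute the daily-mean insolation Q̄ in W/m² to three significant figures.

Q̄ ≈ 458 W/m²

cos h₀ = −tan(+21.0°) tan(+15.900°) = -0.1093, h₀ = 1.6804 rad.
Bracket: h₀ sin ϕ sin δ + cos ϕ cos δ sin h₀ = 1.6804×0.35837×0.27396 + 0.93358×0.96174×0.99400 = 0.164980 + 0.892474 = 1.057454.
Q̄ = (S_0/π) × [bracket] = (1361/π) × 1.057454 = 458.1 W/m².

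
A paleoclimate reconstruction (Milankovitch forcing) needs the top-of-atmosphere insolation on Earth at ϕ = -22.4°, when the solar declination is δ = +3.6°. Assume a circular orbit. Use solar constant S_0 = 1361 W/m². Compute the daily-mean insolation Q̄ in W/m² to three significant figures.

Q̄ ≈ 384 W/m²

cos h₀ = −tan(-22.4°) tan(+3.600°) = 0.0259, h₀ = 1.5449 rad.
Bracket: h₀ sin ϕ sin δ + cos ϕ cos δ sin h₀ = 1.5449×-0.38107×0.06279 + 0.92455×0.99803×0.99966 = -0.036965 + 0.922415 = 0.885450.
Q̄ = (S_0/π) × [bracket] = (1361/π) × 0.885450 = 383.6 W/m².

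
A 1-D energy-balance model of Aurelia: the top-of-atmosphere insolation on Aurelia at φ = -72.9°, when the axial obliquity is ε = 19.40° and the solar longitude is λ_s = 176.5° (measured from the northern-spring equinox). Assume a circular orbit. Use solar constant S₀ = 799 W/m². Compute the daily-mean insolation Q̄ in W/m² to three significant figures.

Solar declination: sin δ = sin ε · sin λ_s = sin 19.40° × sin 176.5° = 0.02028, so δ = +1.162°.
cos H₀ = −tan(-72.9°) tan(+1.162°) = 0.0659, H₀ = 1.5048 rad.
Bracket: H₀ sin φ sin δ + cos φ cos δ sin H₀ = 1.5048×-0.95579×0.02028 + 0.29404×0.99979×0.99782 = -0.029168 + 0.293337 = 0.264169.
Q̄ = (S₀/π) × [bracket] = (799/π) × 0.264169 = 67.19 W/m².

Q̄ ≈ 67.2 W/m²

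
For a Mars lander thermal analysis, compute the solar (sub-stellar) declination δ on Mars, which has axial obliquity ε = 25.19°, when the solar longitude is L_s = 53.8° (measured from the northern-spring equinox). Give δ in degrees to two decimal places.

sin δ = sin ε · sin L_s = sin 25.19° × sin 53.8° = 0.343460.
δ = arcsin(0.343460) = +20.09°.

δ = +20.09°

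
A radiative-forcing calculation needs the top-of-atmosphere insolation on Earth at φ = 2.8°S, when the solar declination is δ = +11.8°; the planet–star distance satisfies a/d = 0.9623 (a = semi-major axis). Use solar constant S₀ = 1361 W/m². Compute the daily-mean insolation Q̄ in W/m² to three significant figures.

cos H₀ = −tan(-2.8°) tan(+11.800°) = 0.0102, H₀ = 1.5606 rad.
Bracket: H₀ sin φ sin δ + cos φ cos δ sin H₀ = 1.5606×-0.04885×0.20450 + 0.99881×0.97887×0.99995 = -0.015590 + 0.977656 = 0.962066.
Inverse-square distance factor (a/d)² = 0.9623² = 0.926021.
Q̄ = (S₀/π) × 0.926021 × [bracket] = (1361/π) × 0.926021 × 0.962066 = 386.0 W/m².

Q̄ ≈ 386 W/m²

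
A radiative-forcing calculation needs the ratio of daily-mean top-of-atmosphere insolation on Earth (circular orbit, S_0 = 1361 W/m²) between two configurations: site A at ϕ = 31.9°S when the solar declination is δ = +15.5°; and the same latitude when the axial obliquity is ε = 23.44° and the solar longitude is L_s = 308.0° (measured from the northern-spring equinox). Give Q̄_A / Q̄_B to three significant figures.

Q̄_A / Q̄_B ≈ 0.562

— Configuration A (ϕ=-31.9°):
cos h₀ = −tan(-31.9°) tan(+15.500°) = 0.1726, h₀ = 1.3973 rad.
Bracket: h₀ sin ϕ sin δ + cos ϕ cos δ sin h₀ = 1.3973×-0.52844×0.26724 + 0.84897×0.96363×0.98499 = -0.197327 + 0.805813 = 0.608486.
Q̄ = (S_0/π) × [bracket] = (1361/π) × 0.608486 = 263.61 W/m².
— Configuration B (ϕ=-31.9°):
Solar declination: sin δ = sin ε · sin L_s = sin 23.44° × sin 308.0° = -0.31346, so δ = -18.268°.
cos h₀ = −tan(-31.9°) tan(-18.268°) = -0.2055, h₀ = 1.7777 rad.
Bracket: h₀ sin ϕ sin δ + cos ϕ cos δ sin h₀ = 1.7777×-0.52844×-0.31346 + 0.84897×0.94960×0.97866 = 0.294467 + 0.788978 = 1.083445.
Q̄ = (S_0/π) × [bracket] = (1361/π) × 1.083445 = 469.37 W/m².
Ratio Q̄_A / Q̄_B = 263.61 / 469.37 = 0.5616.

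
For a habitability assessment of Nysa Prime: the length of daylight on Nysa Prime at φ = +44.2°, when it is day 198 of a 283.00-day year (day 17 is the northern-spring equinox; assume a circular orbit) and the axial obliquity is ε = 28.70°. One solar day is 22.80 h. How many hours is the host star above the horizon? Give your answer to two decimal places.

8.52 h

Solar longitude: λ_s = 360° × (198 − 17)/283.00 = 230.247°.
sin δ = sin 28.70° × sin 230.247° = -0.36920, so δ = -21.666°.
cos H₀ = −tan φ · tan δ = −tan(+44.2°) × tan(-21.666°) = 0.3863, so H₀ = 1.1741 rad = 67.27°.
Daylight = 2H₀/(2π) × 22.80 h = (1.1741/π) × 22.80 = 8.52 h.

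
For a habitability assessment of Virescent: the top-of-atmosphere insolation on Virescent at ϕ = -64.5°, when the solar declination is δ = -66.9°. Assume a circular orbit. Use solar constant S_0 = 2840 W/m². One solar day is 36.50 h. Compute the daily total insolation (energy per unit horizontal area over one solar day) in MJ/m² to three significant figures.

310 MJ/m²

cos h₀ = −tan(-64.5°) tan(-66.900°) = -4.9153 ≤ −1 ⇒ polar day, h₀ = π.
Bracket: h₀ sin ϕ sin δ + cos ϕ cos δ sin h₀ = 3.1416×-0.90259×-0.91982 + 0.43051×0.39234×0.00000 = 2.608220 + 0.000000 = 2.608220.
Q̄ = (S_0/π) × [bracket] = (2840/π) × 2.608220 = 2357.8 W/m².
Daily total = Q̄ × 36.50 h × 3600 s/h = 2357.8 × 36.50 × 3600 / 10⁶ = 309.8 MJ/m².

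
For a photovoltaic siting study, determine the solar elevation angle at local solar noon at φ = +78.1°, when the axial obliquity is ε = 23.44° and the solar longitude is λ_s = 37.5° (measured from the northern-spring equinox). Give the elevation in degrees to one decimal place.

Solar declination: sin δ = sin ε · sin λ_s = sin 23.44° × sin 37.5° = 0.24216, so δ = +14.014°.
At local noon the hour angle is zero, so the zenith angle equals |φ − δ| = |+78.1° − (+14.014°)| = 64.086°.
Elevation = 90° − 64.086° = 25.9°.

25.9°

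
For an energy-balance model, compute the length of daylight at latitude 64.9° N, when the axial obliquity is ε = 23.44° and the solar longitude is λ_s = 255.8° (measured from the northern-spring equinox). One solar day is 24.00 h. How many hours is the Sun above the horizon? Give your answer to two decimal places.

3.58 h

Solar declination: sin δ = sin ε · sin λ_s = sin 23.44° × sin 255.8° = -0.38563, so δ = -22.683°.
cos H₀ = −tan φ · tan δ = −tan(+64.9°) × tan(-22.683°) = 0.8923, so H₀ = 0.4685 rad = 26.84°.
Daylight = 2H₀/(2π) × 24.00 h = (0.4685/π) × 24.00 = 3.58 h.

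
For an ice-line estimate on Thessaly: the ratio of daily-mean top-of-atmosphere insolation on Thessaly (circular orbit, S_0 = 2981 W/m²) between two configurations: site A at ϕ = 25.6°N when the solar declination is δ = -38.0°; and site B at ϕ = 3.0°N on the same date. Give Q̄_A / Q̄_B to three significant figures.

Q̄_A / Q̄_B ≈ 0.466

— Configuration A (ϕ=+25.6°):
cos h₀ = −tan(+25.6°) tan(-38.000°) = 0.3743, h₀ = 1.1871 rad.
Bracket: h₀ sin ϕ sin δ + cos ϕ cos δ sin h₀ = 1.1871×0.43209×-0.61566 + 0.90183×0.78801×0.92730 = -0.315793 + 0.658987 = 0.343194.
Q̄ = (S_0/π) × [bracket] = (2981/π) × 0.343194 = 325.65 W/m².
— Configuration B (ϕ=+3.0°):
cos h₀ = −tan(+3.0°) tan(-38.000°) = 0.0409, h₀ = 1.5298 rad.
Bracket: h₀ sin ϕ sin δ + cos ϕ cos δ sin h₀ = 1.5298×0.05234×-0.61566 + 0.99863×0.78801×0.99916 = -0.049296 + 0.786269 = 0.736973.
Q̄ = (S_0/π) × [bracket] = (2981/π) × 0.736973 = 699.30 W/m².
Ratio Q̄_A / Q̄_B = 325.65 / 699.30 = 0.4657.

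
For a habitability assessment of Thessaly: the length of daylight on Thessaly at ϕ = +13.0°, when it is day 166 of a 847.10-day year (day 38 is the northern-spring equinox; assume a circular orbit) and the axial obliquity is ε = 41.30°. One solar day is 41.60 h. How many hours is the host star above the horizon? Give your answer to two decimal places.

Solar longitude: L_s = 360° × (166 − 38)/847.10 = 54.397°.
sin δ = sin 41.30° × sin 54.397° = 0.53663, so δ = +32.455°.
cos h₀ = −tan ϕ · tan δ = −tan(+13.0°) × tan(+32.455°) = -0.1468, so h₀ = 1.7182 rad = 98.44°.
Daylight = 2h₀/(2π) × 41.60 h = (1.7182/π) × 41.60 = 22.75 h.

22.75 h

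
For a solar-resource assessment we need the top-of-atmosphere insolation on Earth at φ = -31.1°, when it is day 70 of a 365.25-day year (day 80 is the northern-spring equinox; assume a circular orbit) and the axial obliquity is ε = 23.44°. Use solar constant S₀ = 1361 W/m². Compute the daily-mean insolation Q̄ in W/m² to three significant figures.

Q̄ ≈ 394 W/m²

Solar longitude: λ_s = 360° × (70 − 80)/365.25 = -9.856°, i.e. -9.856° + 360° = 350.144°.
sin δ = sin 23.44° × sin 350.144° = -0.06809, so δ = -3.904°.
cos H₀ = −tan(-31.1°) tan(-3.904°) = -0.0412, H₀ = 1.6120 rad.
Bracket: H₀ sin φ sin δ + cos φ cos δ sin H₀ = 1.6120×-0.51653×-0.06809 + 0.85627×0.99768×0.99915 = 0.056695 + 0.853557 = 0.910252.
Q̄ = (S₀/π) × [bracket] = (1361/π) × 0.910252 = 394.3 W/m².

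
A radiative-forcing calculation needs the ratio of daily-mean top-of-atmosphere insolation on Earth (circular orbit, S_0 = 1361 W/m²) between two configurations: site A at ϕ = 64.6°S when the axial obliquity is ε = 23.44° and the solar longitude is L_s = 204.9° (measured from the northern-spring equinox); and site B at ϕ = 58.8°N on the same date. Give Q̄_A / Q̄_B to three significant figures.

Q̄_A / Q̄_B ≈ 2.25

— Configuration A (ϕ=-64.6°):
Solar declination: sin δ = sin ε · sin L_s = sin 23.44° × sin 204.9° = -0.16748, so δ = -9.642°.
cos h₀ = −tan(-64.6°) tan(-9.642°) = -0.3578, h₀ = 1.9367 rad.
Bracket: h₀ sin ϕ sin δ + cos ϕ cos δ sin h₀ = 1.9367×-0.90334×-0.16748 + 0.42894×0.98587×0.93381 = 0.293006 + 0.394889 = 0.687895.
Q̄ = (S_0/π) × [bracket] = (1361/π) × 0.687895 = 298.01 W/m².
— Configuration B (ϕ=+58.8°):
cos h₀ = −tan(+58.8°) tan(-9.642°) = 0.2805, h₀ = 1.2865 rad.
Bracket: h₀ sin ϕ sin δ + cos ϕ cos δ sin h₀ = 1.2865×0.85536×-0.16748 + 0.51803×0.98587×0.95985 = -0.184298 + 0.490205 = 0.305907.
Q̄ = (S_0/π) × [bracket] = (1361/π) × 0.305907 = 132.52 W/m².
Ratio Q̄_A / Q̄_B = 298.01 / 132.52 = 2.249.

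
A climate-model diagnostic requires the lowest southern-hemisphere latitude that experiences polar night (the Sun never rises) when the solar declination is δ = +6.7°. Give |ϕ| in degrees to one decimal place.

Polar night requires cos h₀ = −tan ϕ tan δ ≥ 1, i.e. tan ϕ tan δ ≤ −1.
The boundary is |tan ϕ| · |tan δ| = 1, so |ϕ| = 90° − |δ| = 90° − 6.7° = 83.3° in the southern hemisphere.

|ϕ| = 83.3°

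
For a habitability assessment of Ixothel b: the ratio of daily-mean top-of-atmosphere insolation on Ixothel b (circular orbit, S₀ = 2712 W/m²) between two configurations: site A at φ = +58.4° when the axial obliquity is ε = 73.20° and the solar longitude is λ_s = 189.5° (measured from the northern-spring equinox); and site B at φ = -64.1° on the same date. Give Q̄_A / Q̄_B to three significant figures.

Q̄_A / Q̄_B ≈ 0.477

— Configuration A (φ=+58.4°):
Solar declination: sin δ = sin ε · sin λ_s = sin 73.20° × sin 189.5° = -0.15800, so δ = -9.091°.
cos H₀ = −tan(+58.4°) tan(-9.091°) = 0.2601, H₀ = 1.3077 rad.
Bracket: H₀ sin φ sin δ + cos φ cos δ sin H₀ = 1.3077×0.85173×-0.15800 + 0.52399×0.98744×0.96558 = -0.175982 + 0.499599 = 0.323617.
Q̄ = (S₀/π) × [bracket] = (2712/π) × 0.323617 = 279.36 W/m².
— Configuration B (φ=-64.1°):
cos H₀ = −tan(-64.1°) tan(-9.091°) = -0.3295, H₀ = 1.9066 rad.
Bracket: H₀ sin φ sin δ + cos φ cos δ sin H₀ = 1.9066×-0.89956×-0.15800 + 0.43680×0.98744×0.94414 = 0.270986 + 0.407221 = 0.678207.
Q̄ = (S₀/π) × [bracket] = (2712/π) × 0.678207 = 585.47 W/m².
Ratio Q̄_A / Q̄_B = 279.36 / 585.47 = 0.4772.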